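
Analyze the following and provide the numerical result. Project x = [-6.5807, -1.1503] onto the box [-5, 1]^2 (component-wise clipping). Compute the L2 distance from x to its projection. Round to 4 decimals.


Project each component onto [-5, 1].
clip(-6.5807) = -5.0, clip(-1.1503) = -1.1503
Projection = [-5.0, -1.1503]
Squared diffs: [2.4986, 0.0]
Distance = sqrt(2.4986) = 1.5807


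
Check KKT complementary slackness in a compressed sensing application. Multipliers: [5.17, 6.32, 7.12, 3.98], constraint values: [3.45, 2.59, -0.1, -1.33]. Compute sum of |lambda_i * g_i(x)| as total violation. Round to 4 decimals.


KKT complementary slackness check:
lambda_1 * g_1 = 5.17 * 3.45 = 17.8365
lambda_2 * g_2 = 6.32 * 2.59 = 16.3688
lambda_3 * g_3 = 7.12 * -0.1 = -0.712
lambda_4 * g_4 = 3.98 * -1.33 = -5.2934
Total violation = 17.8365 + 16.3688 + 0.712 + 5.2934 = 40.2107


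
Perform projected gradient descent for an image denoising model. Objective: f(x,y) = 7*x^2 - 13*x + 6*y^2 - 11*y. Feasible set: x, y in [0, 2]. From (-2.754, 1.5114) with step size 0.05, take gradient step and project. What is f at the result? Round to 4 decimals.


Step 1: Compute gradient at (-2.754, 1.5114).
grad_x = 2*7*-2.754 - 13 = -51.556
grad_y = 2*6*1.5114 - 11 = 7.1368
Step 2: Gradient step.
x_raw = -2.754 - 0.05*-51.556 = -0.1762
y_raw = 1.5114 - 0.05*7.1368 = 1.1546
Step 3: Project onto [0, 2].
x_proj = clip(-0.1762) = 0.0
y_proj = clip(1.1546) = 1.1546
Step 4: Evaluate f.
f(0.0, 1.1546) = -4.7021


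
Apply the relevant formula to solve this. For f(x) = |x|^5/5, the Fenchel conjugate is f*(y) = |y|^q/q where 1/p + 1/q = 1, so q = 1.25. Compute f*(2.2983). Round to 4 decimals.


The conjugate exponent q satisfies 1/p + 1/q = 1.
p = 5, so q = 5/(5 - 1) = 1.25
|y|^q = 2.2983^1.25 = 2.8298
f*(2.2983) = 2.8298 / 1.25 = 2.2639


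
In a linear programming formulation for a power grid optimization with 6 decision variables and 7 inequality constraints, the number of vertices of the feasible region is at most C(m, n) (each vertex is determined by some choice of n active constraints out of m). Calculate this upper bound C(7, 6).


Each vertex corresponds to some choice of n active constraints out of m, so the number of vertices is at most C(m, n) = m! / (n!(m-n)!).
m = 7, n = 6
Numerator: 7 * 6 * 5 * 4 * 3 * 2
Denominator: 6! = 720
C(7, 6) = 7


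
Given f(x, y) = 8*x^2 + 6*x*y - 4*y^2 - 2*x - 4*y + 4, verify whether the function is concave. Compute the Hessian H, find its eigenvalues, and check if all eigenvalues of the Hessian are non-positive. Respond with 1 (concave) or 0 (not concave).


The Hessian of f(x,y) = 8*x^2 + 6*x*y - 4*y^2 - 2*x - 4*y + 4 is:
H = [[16, 6], [6, -8]]
Trace = 16 - 8 = 8
Determinant = 16*-8 - (6)^2 = -164
Discriminant = (8)^2 - 4*-164 = 720.0
Eigenvalues: lambda_1 = -9.4164, lambda_2 = 17.4164
The function is not concave.

0


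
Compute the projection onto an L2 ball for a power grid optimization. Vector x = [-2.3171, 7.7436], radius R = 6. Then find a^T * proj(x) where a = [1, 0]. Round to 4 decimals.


Step 1: Compute ||x|| (intermediates to 6 decimals).
||x|| = sqrt((-2.3171)^2 + 7.7436^2) = 8.082839
Step 2: Project.
Since ||x|| > R, scale = R/||x|| = 6/8.082839 = 0.742313, proj(x) = scale * x
proj(x) = [-1.720013, 5.748175]
Step 3: Dot product.
a^T * proj(x) = 1*(-1.720013) + 0*5.748175 = -1.72


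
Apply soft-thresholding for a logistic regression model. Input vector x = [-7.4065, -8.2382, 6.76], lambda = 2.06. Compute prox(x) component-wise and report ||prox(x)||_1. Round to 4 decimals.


Soft-thresholding with lambda = 2.06:
prox(-7.4065) = sign(-7.4065)*max(|-7.4065| - 2.06, 0) = -5.3465
prox(-8.2382) = sign(-8.2382)*max(|-8.2382| - 2.06, 0) = -6.1782
prox(6.76) = sign(6.76)*max(|6.76| - 2.06, 0) = 4.7
prox(x) = [-5.3465, -6.1782, 4.7]
||prox(x)||_1 = 5.3465 + 6.1782 + 4.7 = 16.2247


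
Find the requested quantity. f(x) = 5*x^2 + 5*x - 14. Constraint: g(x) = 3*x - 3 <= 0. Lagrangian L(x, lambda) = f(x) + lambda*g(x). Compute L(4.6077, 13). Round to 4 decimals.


Step 1: Evaluate f(x).
f(4.6077) = 5*4.6077^2 + 5*4.6077 - 14 = 115.193
Step 2: Evaluate g(x).
g(4.6077) = 3*4.6077 - 3 = 10.8231
Step 3: Compute Lagrangian.
L = 115.193 + 13*10.8231 = 255.8933


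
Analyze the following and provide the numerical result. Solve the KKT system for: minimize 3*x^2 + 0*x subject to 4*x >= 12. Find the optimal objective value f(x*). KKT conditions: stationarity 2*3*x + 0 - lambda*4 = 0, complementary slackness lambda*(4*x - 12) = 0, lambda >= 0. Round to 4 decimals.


Step 1: Try lambda = 0 (constraint inactive).
x_unc = 0/(2*3) = 0.0
Check: 4*0.0 = 0.0 < 12 -- violated!
Step 2: Constraint must be active: 4*x = 12
x* = 12/4 = 3.0
lambda = (2*3*3.0 + 0)/4 = 4.5
Step 3: Compute optimal value.
f(x*) = 3*3.0^2 + 0*3.0 = 27.0


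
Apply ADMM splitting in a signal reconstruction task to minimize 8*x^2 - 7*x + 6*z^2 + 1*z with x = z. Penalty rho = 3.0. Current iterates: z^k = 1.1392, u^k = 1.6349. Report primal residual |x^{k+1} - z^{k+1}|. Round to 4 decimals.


ADMM iteration with rho = 3.0, z^k = 1.1392, u^k = 1.6349
Step 1: x-update.
Minimize 8*x^2 - 7*x + (3.0/2)*(x - 1.1392 + 1.6349)^2
FOC: (2*8 + 3.0)*x = 7 + 3.0*(1.1392 - 1.6349)
x^{k+1} = 0.2902
Step 2: z-update.
Minimize 6*z^2 + 1*z + (3.0/2)*(0.2902 - z + 1.6349)^2
FOC: (2*6 + 3.0)*z = -1 + 3.0*(0.2902 + 1.6349)
z^{k+1} = 0.3183
Step 3: u-update.
u^{k+1} = 1.6349 + 0.2902 - 0.3183 = 1.6067
Step 4: Primal residual = |0.2902 - 0.3183| = 0.0282


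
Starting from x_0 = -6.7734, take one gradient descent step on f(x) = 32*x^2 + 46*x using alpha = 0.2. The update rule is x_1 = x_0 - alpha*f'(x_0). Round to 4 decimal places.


We compute the gradient at x_0 and apply the update.
f'(x) = 64*x + 46
f'(-6.7734) = 64*-6.7734 + 46 = -387.4976
x_1 = -6.7734 - 0.2*-387.4976 = 70.7261


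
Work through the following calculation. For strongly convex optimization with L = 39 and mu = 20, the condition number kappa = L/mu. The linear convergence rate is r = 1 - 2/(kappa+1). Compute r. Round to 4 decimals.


Step 1: Compute the condition number.
kappa = L/mu = 39/20 = 1.95
Step 2: Compute the convergence rate.
r = 1 - 2/(kappa + 1) = 1 - 2*mu/(L + mu) = (L - mu)/(L + mu) = 19/59 = 0.322


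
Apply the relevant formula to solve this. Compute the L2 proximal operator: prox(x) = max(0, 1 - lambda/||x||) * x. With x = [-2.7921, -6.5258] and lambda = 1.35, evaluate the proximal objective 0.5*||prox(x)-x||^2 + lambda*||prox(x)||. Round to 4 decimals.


Step 1: Compute ||x||.
||x|| = 7.098
Step 2: Compute scaling factor.
scale = max(0, 1 - 1.35/7.098) = 0.8098
Step 3: prox(x) = [-2.2611, -5.2846]
||prox(x)|| = 5.748
Step 4: Proximal objective.
0.5*||prox-x||^2 = 0.9113
lambda*||prox|| = 7.7598
Total = 8.6711


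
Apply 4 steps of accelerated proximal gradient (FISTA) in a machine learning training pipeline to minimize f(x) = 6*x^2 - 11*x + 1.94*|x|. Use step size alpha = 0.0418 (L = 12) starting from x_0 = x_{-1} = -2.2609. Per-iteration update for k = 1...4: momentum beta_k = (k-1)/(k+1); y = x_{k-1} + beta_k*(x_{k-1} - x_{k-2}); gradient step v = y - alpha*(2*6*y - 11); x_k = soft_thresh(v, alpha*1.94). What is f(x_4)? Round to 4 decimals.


FISTA on f(x) = 6*x^2 - 11*x + 1.94*|x|
L = 12, alpha = 0.0418
Iteration 1: beta = 0.0, y = -2.2609 + 0.0*(-2.2609 + 2.2609) = -2.2609
  grad(y) = -38.1308, v = y - alpha*grad = -0.667
  prox(v) = soft_thresh(-0.667, 0.0811) = -0.5859
Iteration 2: beta = 0.3333, y = -0.5859 + 0.3333*(-0.5859 + 2.2609) = -0.0276
  grad(y) = -11.3314, v = y - alpha*grad = 0.446
  prox(v) = soft_thresh(0.446, 0.0811) = 0.3649
Iteration 3: beta = 0.5, y = 0.3649 + 0.5*(0.3649 + 0.5859) = 0.8404
  grad(y) = -0.9154, v = y - alpha*grad = 0.8786
  prox(v) = soft_thresh(0.8786, 0.0811) = 0.7976
Iteration 4: beta = 0.6, y = 0.7976 + 0.6*(0.7976 - 0.3649) = 1.0571
  grad(y) = 1.6855, v = y - alpha*grad = 0.9867
  prox(v) = soft_thresh(0.9867, 0.0811) = 0.9056
f(x_4) = 6*0.9056^2 - 11*0.9056 + 1.94*|0.9056| = -3.2841


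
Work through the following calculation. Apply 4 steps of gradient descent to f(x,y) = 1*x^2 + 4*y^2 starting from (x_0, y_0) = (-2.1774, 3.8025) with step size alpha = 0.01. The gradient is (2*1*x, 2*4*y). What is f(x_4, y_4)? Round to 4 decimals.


Gradient descent on f(x,y) = 1*x^2 + 4*y^2.
Starting point: (-2.1774, 3.8025), alpha = 0.01
Step 1: grad_x = 2*1*-2.1774 = -4.3548, grad_y = 2*4*3.8025 = 30.42
  x_1 = -2.1774 - 0.01*-4.3548 = -2.1339
  y_1 = 3.8025 - 0.01*30.42 = 3.4983
Step 2: grad_x = 2*1*-2.1339 = -4.2677, grad_y = 2*4*3.4983 = 27.9864
  x_2 = -2.1339 - 0.01*-4.2677 = -2.0912
  y_2 = 3.4983 - 0.01*27.9864 = 3.2184
Step 3: grad_x = 2*1*-2.0912 = -4.1823, grad_y = 2*4*3.2184 = 25.7475
  x_3 = -2.0912 - 0.01*-4.1823 = -2.0494
  y_3 = 3.2184 - 0.01*25.7475 = 2.961
Step 4: grad_x = 2*1*-2.0494 = -4.0987, grad_y = 2*4*2.961 = 23.6877
  x_4 = -2.0494 - 0.01*-4.0987 = -2.0084
  y_4 = 2.961 - 0.01*23.6877 = 2.7241
f(-2.0084, 2.7241) = 1*(-2.0084)^2 + 4*2.7241^2 = 33.7161


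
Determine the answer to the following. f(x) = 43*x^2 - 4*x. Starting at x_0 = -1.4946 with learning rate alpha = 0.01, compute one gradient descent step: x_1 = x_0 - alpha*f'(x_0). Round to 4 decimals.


We compute the gradient at x_0 and apply the update.
f'(x) = 86*x - 4
f'(-1.4946) = 86*-1.4946 - 4 = -132.5356
x_1 = -1.4946 - 0.01*-132.5356 = -0.1692


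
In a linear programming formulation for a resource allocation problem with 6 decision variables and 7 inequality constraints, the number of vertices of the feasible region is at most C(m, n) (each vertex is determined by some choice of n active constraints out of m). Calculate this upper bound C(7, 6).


Each vertex corresponds to some choice of n active constraints out of m, so the number of vertices is at most C(m, n) = m! / (n!(m-n)!).
m = 7, n = 6
Numerator: 7 * 6 * 5 * 4 * 3 * 2
Denominator: 6! = 720
C(7, 6) = 7


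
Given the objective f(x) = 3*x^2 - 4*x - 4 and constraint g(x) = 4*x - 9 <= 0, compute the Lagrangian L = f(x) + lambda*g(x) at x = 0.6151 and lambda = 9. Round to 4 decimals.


Step 1: Evaluate f(x).
f(0.6151) = 3*0.6151^2 - 4*0.6151 - 4 = -5.3254
Step 2: Evaluate g(x).
g(0.6151) = 4*0.6151 - 9 = -6.5396
Step 3: Compute Lagrangian.
L = -5.3254 + 9*-6.5396 = -64.1818


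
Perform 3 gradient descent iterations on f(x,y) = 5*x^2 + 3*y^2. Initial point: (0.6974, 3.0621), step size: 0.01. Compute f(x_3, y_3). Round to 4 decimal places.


Gradient descent on f(x,y) = 5*x^2 + 3*y^2.
Starting point: (0.6974, 3.0621), alpha = 0.01
Step 1: grad_x = 2*5*0.6974 = 6.974, grad_y = 2*3*3.0621 = 18.3726
  x_1 = 0.6974 - 0.01*6.974 = 0.6277
  y_1 = 3.0621 - 0.01*18.3726 = 2.8784
Step 2: grad_x = 2*5*0.6277 = 6.2766, grad_y = 2*3*2.8784 = 17.2702
  x_2 = 0.6277 - 0.01*6.2766 = 0.5649
  y_2 = 2.8784 - 0.01*17.2702 = 2.7057
Step 3: grad_x = 2*5*0.5649 = 5.6489, grad_y = 2*3*2.7057 = 16.234
  x_3 = 0.5649 - 0.01*5.6489 = 0.5084
  y_3 = 2.7057 - 0.01*16.234 = 2.5433
f(0.5084, 2.5433) = 5*0.5084^2 + 3*2.5433^2 = 20.698


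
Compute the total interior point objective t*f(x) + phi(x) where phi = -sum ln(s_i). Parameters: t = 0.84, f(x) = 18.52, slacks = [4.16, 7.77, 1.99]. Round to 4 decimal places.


Step 1: Compute log-barrier.
ln values: [1.4255, 2.0503, 0.6881]
phi = -(1.4255 + 2.0503 + 0.6881) = -4.1639
Step 2: Compute augmented objective.
t*f(x) = 0.84*18.52 = 15.5568
Total = 15.5568 - 4.1639 = 11.3929


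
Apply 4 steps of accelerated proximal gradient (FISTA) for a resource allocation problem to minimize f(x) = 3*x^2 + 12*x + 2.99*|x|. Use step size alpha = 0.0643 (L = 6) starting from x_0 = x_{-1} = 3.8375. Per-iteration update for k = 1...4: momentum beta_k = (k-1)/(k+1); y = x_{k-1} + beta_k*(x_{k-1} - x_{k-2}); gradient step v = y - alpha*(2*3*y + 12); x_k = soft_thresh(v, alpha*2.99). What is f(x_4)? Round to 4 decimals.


FISTA on f(x) = 3*x^2 + 12*x + 2.99*|x|
L = 6, alpha = 0.0643
Iteration 1: beta = 0.0, y = 3.8375 + 0.0*(3.8375 - 3.8375) = 3.8375
  grad(y) = 35.025, v = y - alpha*grad = 1.5854
  prox(v) = soft_thresh(1.5854, 0.1923) = 1.3931
Iteration 2: beta = 0.3333, y = 1.3931 + 0.3333*(1.3931 - 3.8375) = 0.5783
  grad(y) = 15.4701, v = y - alpha*grad = -0.4164
  prox(v) = soft_thresh(-0.4164, 0.1923) = -0.2241
Iteration 3: beta = 0.5, y = -0.2241 + 0.5*(-0.2241 - 1.3931) = -1.0328
  grad(y) = 5.8035, v = y - alpha*grad = -1.4059
  prox(v) = soft_thresh(-1.4059, 0.1923) = -1.2137
Iteration 4: beta = 0.6, y = -1.2137 + 0.6*(-1.2137 + 0.2241) = -1.8074
  grad(y) = 1.1557, v = y - alpha*grad = -1.8817
  prox(v) = soft_thresh(-1.8817, 0.1923) = -1.6894
f(x_4) = 3*(-1.6894)^2 + 12*(-1.6894) + 2.99*|-1.6894| = -6.6592


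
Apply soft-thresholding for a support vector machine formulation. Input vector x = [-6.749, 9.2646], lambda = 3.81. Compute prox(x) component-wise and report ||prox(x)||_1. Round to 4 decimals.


Soft-thresholding with lambda = 3.81:
prox(-6.749) = sign(-6.749)*max(|-6.749| - 3.81, 0) = -2.939
prox(9.2646) = sign(9.2646)*max(|9.2646| - 3.81, 0) = 5.4546
prox(x) = [-2.939, 5.4546]
||prox(x)||_1 = 2.939 + 5.4546 = 8.3936


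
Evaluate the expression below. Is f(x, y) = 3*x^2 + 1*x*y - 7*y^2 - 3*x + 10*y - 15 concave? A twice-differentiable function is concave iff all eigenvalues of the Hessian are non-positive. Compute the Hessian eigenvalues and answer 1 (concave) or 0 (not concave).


The Hessian of f(x,y) = 3*x^2 + 1*x*y - 7*y^2 - 3*x + 10*y - 15 is:
H = [[6, 1], [1, -14]]
Trace = 6 - 14 = -8
Determinant = 6*-14 - (1)^2 = -85
Discriminant = (-8)^2 - 4*-85 = 404.0
Eigenvalues: lambda_1 = -14.0499, lambda_2 = 6.0499
The function is not concave.

0


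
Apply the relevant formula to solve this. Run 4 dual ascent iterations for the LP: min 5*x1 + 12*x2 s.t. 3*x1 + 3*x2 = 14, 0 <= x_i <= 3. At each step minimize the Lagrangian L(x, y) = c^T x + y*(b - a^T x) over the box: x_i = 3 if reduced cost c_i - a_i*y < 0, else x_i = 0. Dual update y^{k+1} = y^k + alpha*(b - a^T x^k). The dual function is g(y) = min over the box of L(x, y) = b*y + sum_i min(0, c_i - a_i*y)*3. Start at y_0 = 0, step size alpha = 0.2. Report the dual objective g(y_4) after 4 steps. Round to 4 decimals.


Dual ascent for LP: min 5*x1 + 12*x2, 3*x1 + 3*x2 = 14, 0 <= x_i <= 3
Step 1: y^k = 0.0, reduced costs: (5.0, 12.0)
  x^k = (0.0, 0.0), subgradient = b - a^T x = 14.0
  y^{k+1} = 0.0 + 0.2*14.0 = 2.8
Step 2: y^k = 2.8, reduced costs: (-3.4, 3.6)
  x^k = (3.0, 0.0), subgradient = b - a^T x = 5.0
  y^{k+1} = 2.8 + 0.2*5.0 = 3.8
Step 3: y^k = 3.8, reduced costs: (-6.4, 0.6)
  x^k = (3.0, 0.0), subgradient = b - a^T x = 5.0
  y^{k+1} = 3.8 + 0.2*5.0 = 4.8
Step 4: y^k = 4.8, reduced costs: (-9.4, -2.4)
  x^k = (3.0, 3.0), subgradient = b - a^T x = -4.0
  y^{k+1} = 4.8 + 0.2*-4.0 = 4.0
Dual objective at y_4 = 4.0: reduced costs (-7.0, 0.0), box minimizer x = (3.0, 0.0)
g(y_4) = b*y + (c1 - a1*y)*x1 + (c2 - a2*y)*x2 = 14*4.0 + (-7.0)*3.0 + 0.0*0.0 = 56.0 - 21.0 + 0.0 = 35.0


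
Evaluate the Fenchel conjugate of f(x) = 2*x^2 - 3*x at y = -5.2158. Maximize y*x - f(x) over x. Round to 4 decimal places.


f*(y) = sup_x {y*x - a*x^2 - b*x} = sup_x {(y-b)*x - a*x^2}
FOC: (y - b) - 2a*x = 0 => x* = (y - b)/(2a)
x* = (-5.2158 + 3)/(2*2) = -0.554
f*(-5.2158) = (y-b)^2/(4a) = (-5.2158 + 3)^2/(4*2)
= 4.9098/8 = 0.6137


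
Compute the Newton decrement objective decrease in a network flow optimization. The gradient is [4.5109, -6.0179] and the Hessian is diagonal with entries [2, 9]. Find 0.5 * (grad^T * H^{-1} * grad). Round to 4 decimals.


Step 1: H is diagonal, so H^(-1) * g = [2.2555, -0.6687].
Step 2: g^T H^(-1) g = sum_i g_i^2 / H_ii
  = (4.5109)^2/2 + (-6.0179)^2/9
  = 10.1741 + 4.0239 = 14.198
Step 3: Objective decrease = 0.5 * g^T H^(-1) g = 7.099


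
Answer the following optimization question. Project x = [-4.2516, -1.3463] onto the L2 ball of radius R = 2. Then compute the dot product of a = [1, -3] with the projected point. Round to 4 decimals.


Step 1: Compute ||x|| (intermediates to 6 decimals).
||x|| = sqrt((-4.2516)^2 + (-1.3463)^2) = 4.459667
Step 2: Project.
Since ||x|| > R, scale = R/||x|| = 2/4.459667 = 0.448464, proj(x) = scale * x
proj(x) = [-1.90669, -0.603767]
Step 3: Dot product.
a^T * proj(x) = 1*(-1.90669) - 3*(-0.603767) = -0.0954


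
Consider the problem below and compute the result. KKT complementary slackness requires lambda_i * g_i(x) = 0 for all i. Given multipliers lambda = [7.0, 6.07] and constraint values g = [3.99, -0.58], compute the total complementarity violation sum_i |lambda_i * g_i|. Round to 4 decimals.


KKT complementary slackness check:
lambda_1 * g_1 = 7.0 * 3.99 = 27.93
lambda_2 * g_2 = 6.07 * -0.58 = -3.5206
Total violation = 27.93 + 3.5206 = 31.4506


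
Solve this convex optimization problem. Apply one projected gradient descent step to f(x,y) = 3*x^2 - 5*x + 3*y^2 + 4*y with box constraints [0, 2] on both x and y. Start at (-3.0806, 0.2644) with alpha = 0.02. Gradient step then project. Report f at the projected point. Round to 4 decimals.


Step 1: Compute gradient at (-3.0806, 0.2644).
grad_x = 2*3*-3.0806 - 5 = -23.4836
grad_y = 2*3*0.2644 + 4 = 5.5864
Step 2: Gradient step.
x_raw = -3.0806 - 0.02*-23.4836 = -2.6109
y_raw = 0.2644 - 0.02*5.5864 = 0.1527
Step 3: Project onto [0, 2].
x_proj = clip(-2.6109) = 0.0
y_proj = clip(0.1527) = 0.1527
Step 4: Evaluate f.
f(0.0, 0.1527) = 0.6806


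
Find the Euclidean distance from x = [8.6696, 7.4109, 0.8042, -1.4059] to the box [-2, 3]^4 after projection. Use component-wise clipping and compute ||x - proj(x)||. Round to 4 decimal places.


Project each component onto [-2, 3].
clip(8.6696) = 3.0, clip(7.4109) = 3.0, clip(0.8042) = 0.8042, clip(-1.4059) = -1.4059
Projection = [3.0, 3.0, 0.8042, -1.4059]
Squared diffs: [32.1444, 19.456, 0.0, 0.0]
Distance = sqrt(51.6004) = 7.1833


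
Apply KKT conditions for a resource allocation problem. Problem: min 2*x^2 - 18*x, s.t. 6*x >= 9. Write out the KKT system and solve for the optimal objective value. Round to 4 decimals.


Step 1: Try lambda = 0 (constraint inactive).
Stationarity: 2*2*x - 18 = 0
x* = 18/(2*2) = 4.5
Check constraint: 6*4.5 = 27.0 >= 9 -- satisfied.
Step 2: Compute optimal value.
f(x*) = 2*4.5^2 - 18*4.5 = -40.5


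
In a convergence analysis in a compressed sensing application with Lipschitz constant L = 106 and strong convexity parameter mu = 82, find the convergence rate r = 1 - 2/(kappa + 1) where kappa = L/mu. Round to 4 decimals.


Step 1: Compute the condition number.
kappa = L/mu = 106/82 = 1.2927
Step 2: Compute the convergence rate.
r = 1 - 2/(kappa + 1) = 1 - 2*mu/(L + mu) = (L - mu)/(L + mu) = 24/188 = 0.1277


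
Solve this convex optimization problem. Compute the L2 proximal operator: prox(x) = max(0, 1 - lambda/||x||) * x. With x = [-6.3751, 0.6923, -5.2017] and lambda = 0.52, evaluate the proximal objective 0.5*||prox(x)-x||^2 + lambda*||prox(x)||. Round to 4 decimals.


Step 1: Compute ||x||.
||x|| = 8.257
Step 2: Compute scaling factor.
scale = max(0, 1 - 0.52/8.257) = 0.937
Step 3: prox(x) = [-5.9736, 0.6487, -4.8741]
||prox(x)|| = 7.737
Step 4: Proximal objective.
0.5*||prox-x||^2 = 0.1352
lambda*||prox|| = 4.0232
Total = 4.1585


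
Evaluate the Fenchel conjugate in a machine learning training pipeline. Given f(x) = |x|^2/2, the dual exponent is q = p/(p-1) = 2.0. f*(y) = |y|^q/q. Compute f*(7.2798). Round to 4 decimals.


The conjugate exponent q satisfies 1/p + 1/q = 1.
p = 2, so q = 2/(2 - 1) = 2.0
|y|^q = 7.2798^2.0 = 52.9955
f*(7.2798) = 52.9955 / 2.0 = 26.4977


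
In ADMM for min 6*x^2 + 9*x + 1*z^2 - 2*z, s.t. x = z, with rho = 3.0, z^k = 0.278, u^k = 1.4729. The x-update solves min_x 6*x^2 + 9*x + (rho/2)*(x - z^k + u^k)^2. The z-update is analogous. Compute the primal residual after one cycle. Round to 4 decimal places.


ADMM iteration with rho = 3.0, z^k = 0.278, u^k = 1.4729
Step 1: x-update.
Minimize 6*x^2 + 9*x + (3.0/2)*(x - 0.278 + 1.4729)^2
FOC: (2*6 + 3.0)*x = -9 + 3.0*(0.278 - 1.4729)
x^{k+1} = -0.839
Step 2: z-update.
Minimize 1*z^2 - 2*z + (3.0/2)*(-0.839 - z + 1.4729)^2
FOC: (2*1 + 3.0)*z = 2 + 3.0*(-0.839 + 1.4729)
z^{k+1} = 0.7804
Step 3: u-update.
u^{k+1} = 1.4729 - 0.839 - 0.7804 = -0.1464
Step 4: Primal residual = |-0.839 - 0.7804| = 1.6193


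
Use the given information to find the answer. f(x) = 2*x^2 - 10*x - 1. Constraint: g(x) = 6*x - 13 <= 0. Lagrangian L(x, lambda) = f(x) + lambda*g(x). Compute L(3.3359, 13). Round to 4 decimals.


Step 1: Evaluate f(x).
f(3.3359) = 2*3.3359^2 - 10*3.3359 - 1 = -12.1025
Step 2: Evaluate g(x).
g(3.3359) = 6*3.3359 - 13 = 7.0154
Step 3: Compute Lagrangian.
L = -12.1025 + 13*7.0154 = 79.0977


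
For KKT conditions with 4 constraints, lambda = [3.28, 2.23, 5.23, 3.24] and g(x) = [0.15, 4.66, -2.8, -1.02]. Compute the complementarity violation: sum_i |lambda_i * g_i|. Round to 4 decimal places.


KKT complementary slackness check:
lambda_1 * g_1 = 3.28 * 0.15 = 0.492
lambda_2 * g_2 = 2.23 * 4.66 = 10.3918
lambda_3 * g_3 = 5.23 * -2.8 = -14.644
lambda_4 * g_4 = 3.24 * -1.02 = -3.3048
Total violation = 0.492 + 10.3918 + 14.644 + 3.3048 = 28.8326


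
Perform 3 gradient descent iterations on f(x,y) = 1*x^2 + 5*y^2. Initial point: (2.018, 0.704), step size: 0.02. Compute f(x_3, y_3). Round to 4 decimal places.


Gradient descent on f(x,y) = 1*x^2 + 5*y^2.
Starting point: (2.018, 0.704), alpha = 0.02
Step 1: grad_x = 2*1*2.018 = 4.036, grad_y = 2*5*0.704 = 7.04
  x_1 = 2.018 - 0.02*4.036 = 1.9373
  y_1 = 0.704 - 0.02*7.04 = 0.5632
Step 2: grad_x = 2*1*1.9373 = 3.8746, grad_y = 2*5*0.5632 = 5.632
  x_2 = 1.9373 - 0.02*3.8746 = 1.8598
  y_2 = 0.5632 - 0.02*5.632 = 0.4506
Step 3: grad_x = 2*1*1.8598 = 3.7196, grad_y = 2*5*0.4506 = 4.5056
  x_3 = 1.8598 - 0.02*3.7196 = 1.7854
  y_3 = 0.4506 - 0.02*4.5056 = 0.3604
f(1.7854, 0.3604) = 1*1.7854^2 + 5*0.3604^2 = 3.8373


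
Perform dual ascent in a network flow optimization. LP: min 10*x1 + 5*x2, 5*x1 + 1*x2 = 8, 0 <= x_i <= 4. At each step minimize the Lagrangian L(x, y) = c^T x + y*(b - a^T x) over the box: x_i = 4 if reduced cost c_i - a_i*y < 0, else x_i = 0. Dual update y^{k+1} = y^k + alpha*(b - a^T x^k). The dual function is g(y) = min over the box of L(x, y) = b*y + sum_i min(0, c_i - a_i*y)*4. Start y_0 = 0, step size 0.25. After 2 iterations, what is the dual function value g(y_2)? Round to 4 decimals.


Dual ascent for LP: min 10*x1 + 5*x2, 5*x1 + 1*x2 = 8, 0 <= x_i <= 4
Step 1: y^k = 0.0, reduced costs: (10.0, 5.0)
  x^k = (0.0, 0.0), subgradient = b - a^T x = 8.0
  y^{k+1} = 0.0 + 0.25*8.0 = 2.0
Step 2: y^k = 2.0, reduced costs: (0.0, 3.0)
  x^k = (0.0, 0.0), subgradient = b - a^T x = 8.0
  y^{k+1} = 2.0 + 0.25*8.0 = 4.0
Dual objective at y_2 = 4.0: reduced costs (-10.0, 1.0), box minimizer x = (4.0, 0.0)
g(y_2) = b*y + (c1 - a1*y)*x1 + (c2 - a2*y)*x2 = 8*4.0 + (-10.0)*4.0 + 1.0*0.0 = 32.0 - 40.0 + 0.0 = -8.0


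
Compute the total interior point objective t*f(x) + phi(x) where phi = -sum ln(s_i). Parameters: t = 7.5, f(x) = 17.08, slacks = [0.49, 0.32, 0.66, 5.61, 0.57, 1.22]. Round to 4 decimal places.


Step 1: Compute log-barrier.
ln values: [-0.7133, -1.1394, -0.4155, 1.7246, -0.5621, 0.1989]
phi = -(-0.7133 - 1.1394 - 0.4155 + 1.7246 - 0.5621 + 0.1989) = 0.907
Step 2: Compute augmented objective.
t*f(x) = 7.5*17.08 = 128.1
Total = 128.1 + 0.907 = 129.007


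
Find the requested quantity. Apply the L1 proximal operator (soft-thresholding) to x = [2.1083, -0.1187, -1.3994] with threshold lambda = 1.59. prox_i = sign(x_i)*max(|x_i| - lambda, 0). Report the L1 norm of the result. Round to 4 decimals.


Soft-thresholding with lambda = 1.59:
prox(2.1083) = sign(2.1083)*max(|2.1083| - 1.59, 0) = 0.5183
prox(-0.1187) = sign(-0.1187)*max(|-0.1187| - 1.59, 0) = 0.0
prox(-1.3994) = sign(-1.3994)*max(|-1.3994| - 1.59, 0) = 0.0
prox(x) = [0.5183, 0.0, 0.0]
||prox(x)||_1 = 0.5183 + 0.0 + 0.0 = 0.5183


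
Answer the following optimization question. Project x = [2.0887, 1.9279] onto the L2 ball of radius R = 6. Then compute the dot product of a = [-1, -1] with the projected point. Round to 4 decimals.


Step 1: Compute ||x|| (intermediates to 6 decimals).
||x|| = sqrt(2.0887^2 + 1.9279^2) = 2.84244
Step 2: Project.
Since ||x|| <= R, proj = x (no scaling needed).
proj(x) = [2.0887, 1.9279]
Step 3: Dot product.
a^T * proj(x) = -1*2.0887 - 1*1.9279 = -4.0166


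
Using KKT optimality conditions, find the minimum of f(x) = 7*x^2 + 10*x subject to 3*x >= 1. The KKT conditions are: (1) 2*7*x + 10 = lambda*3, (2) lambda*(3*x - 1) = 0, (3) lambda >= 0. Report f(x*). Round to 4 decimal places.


Step 1: Try lambda = 0 (constraint inactive).
x_unc = -10/(2*7) = -0.7143
Check: 3*-0.7143 = -2.1429 < 1 -- violated!
Step 2: Constraint must be active: 3*x = 1
x* = 1/3 = 0.3333 (rounded; the exact value 1/3 is used below)
lambda = (2*7*(1/3) + 10)/3 = 4.8889
Step 3: Compute optimal value.
f(x*) = 7*(1/3)^2 + 10*(1/3) = 4.1111


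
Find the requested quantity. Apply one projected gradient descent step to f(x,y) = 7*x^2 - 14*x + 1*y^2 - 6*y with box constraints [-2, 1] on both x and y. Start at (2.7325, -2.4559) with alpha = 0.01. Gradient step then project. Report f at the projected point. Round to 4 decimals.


Step 1: Compute gradient at (2.7325, -2.4559).
grad_x = 2*7*2.7325 - 14 = 24.255
grad_y = 2*1*-2.4559 - 6 = -10.9118
Step 2: Gradient step.
x_raw = 2.7325 - 0.01*24.255 = 2.49
y_raw = -2.4559 - 0.01*-10.9118 = -2.3468
Step 3: Project onto [-2, 1].
x_proj = clip(2.49) = 1.0
y_proj = clip(-2.3468) = -2.0
Step 4: Evaluate f.
f(1.0, -2.0) = 9.0


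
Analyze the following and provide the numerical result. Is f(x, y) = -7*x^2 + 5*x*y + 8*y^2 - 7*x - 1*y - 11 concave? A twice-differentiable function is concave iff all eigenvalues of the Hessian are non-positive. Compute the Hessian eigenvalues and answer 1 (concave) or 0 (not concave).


The Hessian of f(x,y) = -7*x^2 + 5*x*y + 8*y^2 - 7*x - 1*y - 11 is:
H = [[-14, 5], [5, 16]]
Trace = -14 + 16 = 2
Determinant = -14*16 - (5)^2 = -249
Discriminant = (2)^2 - 4*-249 = 1000.0
Eigenvalues: lambda_1 = -14.8114, lambda_2 = 16.8114
The function is not concave.

0


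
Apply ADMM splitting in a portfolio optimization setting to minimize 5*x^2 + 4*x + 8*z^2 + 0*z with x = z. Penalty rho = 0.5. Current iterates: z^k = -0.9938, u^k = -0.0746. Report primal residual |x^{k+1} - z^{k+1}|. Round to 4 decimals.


ADMM iteration with rho = 0.5, z^k = -0.9938, u^k = -0.0746
Step 1: x-update.
Minimize 5*x^2 + 4*x + (0.5/2)*(x + 0.9938 - 0.0746)^2
FOC: (2*5 + 0.5)*x = -4 + 0.5*(-0.9938 + 0.0746)
x^{k+1} = -0.4247
Step 2: z-update.
Minimize 8*z^2 + 0*z + (0.5/2)*(-0.4247 - z - 0.0746)^2
FOC: (2*8 + 0.5)*z = 0 + 0.5*(-0.4247 - 0.0746)
z^{k+1} = -0.0151
Step 3: u-update.
u^{k+1} = -0.0746 - 0.4247 + 0.0151 = -0.4842
Step 4: Primal residual = |-0.4247 + 0.0151| = 0.4096


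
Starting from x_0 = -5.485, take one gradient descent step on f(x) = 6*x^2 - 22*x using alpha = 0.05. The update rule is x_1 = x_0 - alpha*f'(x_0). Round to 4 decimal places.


We compute the gradient at x_0 and apply the update.
f'(x) = 12*x - 22
f'(-5.485) = 12*-5.485 - 22 = -87.82
x_1 = -5.485 - 0.05*-87.82 = -1.094


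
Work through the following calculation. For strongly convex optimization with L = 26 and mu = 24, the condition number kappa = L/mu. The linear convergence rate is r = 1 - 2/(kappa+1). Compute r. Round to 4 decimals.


Step 1: Compute the condition number.
kappa = L/mu = 26/24 = 1.0833
Step 2: Compute the convergence rate.
r = 1 - 2/(kappa + 1) = 1 - 2*mu/(L + mu) = (L - mu)/(L + mu) = 2/50 = 0.04


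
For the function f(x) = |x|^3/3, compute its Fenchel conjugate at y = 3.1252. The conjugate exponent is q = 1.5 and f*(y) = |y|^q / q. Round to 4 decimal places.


The conjugate exponent q satisfies 1/p + 1/q = 1.
p = 3, so q = 3/(3 - 1) = 1.5
|y|^q = 3.1252^1.5 = 5.5248
f*(3.1252) = 5.5248 / 1.5 = 3.6832


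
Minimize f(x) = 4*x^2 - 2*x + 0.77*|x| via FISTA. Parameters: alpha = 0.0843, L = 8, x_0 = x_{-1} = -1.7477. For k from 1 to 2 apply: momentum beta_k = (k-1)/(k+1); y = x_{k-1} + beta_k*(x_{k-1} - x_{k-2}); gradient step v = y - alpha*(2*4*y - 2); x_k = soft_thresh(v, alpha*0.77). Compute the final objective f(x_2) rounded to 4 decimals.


FISTA on f(x) = 4*x^2 - 2*x + 0.77*|x|
L = 8, alpha = 0.0843
Iteration 1: beta = 0.0, y = -1.7477 + 0.0*(-1.7477 + 1.7477) = -1.7477
  grad(y) = -15.9816, v = y - alpha*grad = -0.4005
  prox(v) = soft_thresh(-0.4005, 0.0649) = -0.3355
Iteration 2: beta = 0.3333, y = -0.3355 + 0.3333*(-0.3355 + 1.7477) = 0.1352
  grad(y) = -0.9186, v = y - alpha*grad = 0.2126
  prox(v) = soft_thresh(0.2126, 0.0649) = 0.1477
f(x_2) = 4*0.1477^2 - 2*0.1477 + 0.77*|0.1477| = -0.0944


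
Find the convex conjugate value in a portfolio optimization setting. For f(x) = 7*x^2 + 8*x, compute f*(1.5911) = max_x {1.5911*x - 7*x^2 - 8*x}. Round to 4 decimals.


f*(y) = sup_x {y*x - a*x^2 - b*x} = sup_x {(y-b)*x - a*x^2}
FOC: (y - b) - 2a*x = 0 => x* = (y - b)/(2a)
x* = (1.5911 - 8)/(2*7) = -0.4578
f*(1.5911) = (y-b)^2/(4a) = (1.5911 - 8)^2/(4*7)
= 41.074/28 = 1.4669


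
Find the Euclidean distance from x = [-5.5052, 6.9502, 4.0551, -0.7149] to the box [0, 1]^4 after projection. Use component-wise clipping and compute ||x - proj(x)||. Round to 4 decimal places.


Project each component onto [0, 1].
clip(-5.5052) = 0.0, clip(6.9502) = 1.0, clip(4.0551) = 1.0, clip(-0.7149) = 0.0
Projection = [0.0, 1.0, 1.0, 0.0]
Squared diffs: [30.3072, 35.4049, 9.3336, 0.5111]
Distance = sqrt(75.5568) = 8.6923


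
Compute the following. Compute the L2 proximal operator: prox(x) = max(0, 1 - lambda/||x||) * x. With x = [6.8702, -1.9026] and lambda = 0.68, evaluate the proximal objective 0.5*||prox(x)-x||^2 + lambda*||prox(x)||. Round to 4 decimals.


Step 1: Compute ||x||.
||x|| = 7.1288
Step 2: Compute scaling factor.
scale = max(0, 1 - 0.68/7.1288) = 0.9046
Step 3: prox(x) = [6.2149, -1.7211]
||prox(x)|| = 6.4488
Step 4: Proximal objective.
0.5*||prox-x||^2 = 0.2312
lambda*||prox|| = 4.3852
Total = 4.6164


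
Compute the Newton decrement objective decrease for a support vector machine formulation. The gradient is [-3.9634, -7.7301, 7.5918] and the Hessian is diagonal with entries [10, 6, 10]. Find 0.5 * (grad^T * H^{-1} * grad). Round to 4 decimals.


Step 1: H is diagonal, so H^(-1) * g = [-0.3963, -1.2884, 0.7592].
Step 2: g^T H^(-1) g = sum_i g_i^2 / H_ii
  = (-3.9634)^2/10 + (-7.7301)^2/6 + (7.5918)^2/10
  = 1.5709 + 9.9591 + 5.7635 = 17.2935
Step 3: Objective decrease = 0.5 * g^T H^(-1) g = 8.6467


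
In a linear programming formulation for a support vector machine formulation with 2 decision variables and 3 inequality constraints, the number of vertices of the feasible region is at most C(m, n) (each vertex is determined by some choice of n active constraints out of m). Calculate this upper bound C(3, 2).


Each vertex corresponds to some choice of n active constraints out of m, so the number of vertices is at most C(m, n) = m! / (n!(m-n)!).
m = 3, n = 2
Numerator: 3 * 2
Denominator: 2! = 2
C(3, 2) = 3


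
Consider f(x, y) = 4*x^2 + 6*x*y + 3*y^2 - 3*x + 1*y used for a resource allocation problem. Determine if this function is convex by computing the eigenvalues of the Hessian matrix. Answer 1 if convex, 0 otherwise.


The Hessian of f(x,y) = 4*x^2 + 6*x*y + 3*y^2 - 3*x + 1*y is:
H = [[8, 6], [6, 6]]
Trace = 8 + 6 = 14
Determinant = 8*6 - (6)^2 = 12
Discriminant = (14)^2 - 4*12 = 148.0
Eigenvalues: lambda_1 = 0.9172, lambda_2 = 13.0828
The function is convex.

1


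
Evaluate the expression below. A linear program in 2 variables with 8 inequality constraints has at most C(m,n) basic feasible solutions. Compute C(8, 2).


Each vertex corresponds to some choice of n active constraints out of m, so the number of vertices is at most C(m, n) = m! / (n!(m-n)!).
m = 8, n = 2
Numerator: 8 * 7
Denominator: 2! = 2
C(8, 2) = 28


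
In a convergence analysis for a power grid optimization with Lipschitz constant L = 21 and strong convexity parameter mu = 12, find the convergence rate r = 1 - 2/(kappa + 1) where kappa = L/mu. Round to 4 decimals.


Step 1: Compute the condition number.
kappa = L/mu = 21/12 = 1.75
Step 2: Compute the convergence rate.
r = 1 - 2/(kappa + 1) = 1 - 2*mu/(L + mu) = (L - mu)/(L + mu) = 9/33 = 0.2727


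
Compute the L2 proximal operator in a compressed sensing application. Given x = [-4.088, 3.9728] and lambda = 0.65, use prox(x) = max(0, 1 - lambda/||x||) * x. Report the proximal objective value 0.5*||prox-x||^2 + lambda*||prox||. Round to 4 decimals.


Step 1: Compute ||x||.
||x|| = 5.7004
Step 2: Compute scaling factor.
scale = max(0, 1 - 0.65/5.7004) = 0.886
Step 3: prox(x) = [-3.6219, 3.5198]
||prox(x)|| = 5.0504
Step 4: Proximal objective.
0.5*||prox-x||^2 = 0.2113
lambda*||prox|| = 3.2828
Total = 3.494


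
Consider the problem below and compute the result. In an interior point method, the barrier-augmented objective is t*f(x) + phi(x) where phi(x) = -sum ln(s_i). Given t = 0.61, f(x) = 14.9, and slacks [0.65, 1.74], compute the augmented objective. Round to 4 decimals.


Step 1: Compute log-barrier.
ln values: [-0.4308, 0.5539]
phi = -(-0.4308 + 0.5539) = -0.1231
Step 2: Compute augmented objective.
t*f(x) = 0.61*14.9 = 9.089
Total = 9.089 - 0.1231 = 8.9659


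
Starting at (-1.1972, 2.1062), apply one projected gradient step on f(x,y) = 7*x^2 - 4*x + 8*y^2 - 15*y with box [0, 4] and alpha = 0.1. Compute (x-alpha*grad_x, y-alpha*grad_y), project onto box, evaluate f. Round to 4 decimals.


Step 1: Compute gradient at (-1.1972, 2.1062).
grad_x = 2*7*-1.1972 - 4 = -20.7608
grad_y = 2*8*2.1062 - 15 = 18.6992
Step 2: Gradient step.
x_raw = -1.1972 - 0.1*-20.7608 = 0.8789
y_raw = 2.1062 - 0.1*18.6992 = 0.2363
Step 3: Project onto [0, 4].
x_proj = clip(0.8789) = 0.8789
y_proj = clip(0.2363) = 0.2363
Step 4: Evaluate f.
f(0.8789, 0.2363) = -1.2061


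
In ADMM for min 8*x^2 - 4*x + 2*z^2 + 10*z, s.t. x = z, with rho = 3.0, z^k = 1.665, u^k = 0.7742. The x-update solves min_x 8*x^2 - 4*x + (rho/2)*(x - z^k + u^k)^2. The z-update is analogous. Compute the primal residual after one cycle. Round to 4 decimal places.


ADMM iteration with rho = 3.0, z^k = 1.665, u^k = 0.7742
Step 1: x-update.
Minimize 8*x^2 - 4*x + (3.0/2)*(x - 1.665 + 0.7742)^2
FOC: (2*8 + 3.0)*x = 4 + 3.0*(1.665 - 0.7742)
x^{k+1} = 0.3512
Step 2: z-update.
Minimize 2*z^2 + 10*z + (3.0/2)*(0.3512 - z + 0.7742)^2
FOC: (2*2 + 3.0)*z = -10 + 3.0*(0.3512 + 0.7742)
z^{k+1} = -0.9463
Step 3: u-update.
u^{k+1} = 0.7742 + 0.3512 + 0.9463 = 2.0716
Step 4: Primal residual = |0.3512 + 0.9463| = 1.2974


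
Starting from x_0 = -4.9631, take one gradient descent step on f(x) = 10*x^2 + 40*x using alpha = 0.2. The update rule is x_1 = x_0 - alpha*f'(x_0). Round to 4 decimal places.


We compute the gradient at x_0 and apply the update.
f'(x) = 20*x + 40
f'(-4.9631) = 20*-4.9631 + 40 = -59.262
x_1 = -4.9631 - 0.2*-59.262 = 6.8893


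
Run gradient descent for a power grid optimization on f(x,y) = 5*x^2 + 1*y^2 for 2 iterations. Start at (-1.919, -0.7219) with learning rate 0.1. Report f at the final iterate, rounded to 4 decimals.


Gradient descent on f(x,y) = 5*x^2 + 1*y^2.
Starting point: (-1.919, -0.7219), alpha = 0.1
Step 1: grad_x = 2*5*-1.919 = -19.19, grad_y = 2*1*-0.7219 = -1.4438
  x_1 = -1.919 - 0.1*-19.19 = 0.0
  y_1 = -0.7219 - 0.1*-1.4438 = -0.5775
Step 2: grad_x = 2*5*0.0 = 0.0, grad_y = 2*1*-0.5775 = -1.155
  x_2 = 0.0 - 0.1*0.0 = 0.0
  y_2 = -0.5775 - 0.1*-1.155 = -0.462
f(0.0, -0.462) = 5*0.0^2 + 1*(-0.462)^2 = 0.2135


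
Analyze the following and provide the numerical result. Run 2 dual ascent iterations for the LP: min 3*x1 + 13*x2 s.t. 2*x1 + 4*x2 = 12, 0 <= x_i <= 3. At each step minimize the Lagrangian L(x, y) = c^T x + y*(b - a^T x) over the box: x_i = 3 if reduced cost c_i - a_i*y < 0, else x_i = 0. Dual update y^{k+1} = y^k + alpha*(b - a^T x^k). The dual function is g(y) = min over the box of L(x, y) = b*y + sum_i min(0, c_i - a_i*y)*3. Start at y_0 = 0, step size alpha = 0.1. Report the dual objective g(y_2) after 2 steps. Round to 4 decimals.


Dual ascent for LP: min 3*x1 + 13*x2, 2*x1 + 4*x2 = 12, 0 <= x_i <= 3
Step 1: y^k = 0.0, reduced costs: (3.0, 13.0)
  x^k = (0.0, 0.0), subgradient = b - a^T x = 12.0
  y^{k+1} = 0.0 + 0.1*12.0 = 1.2
Step 2: y^k = 1.2, reduced costs: (0.6, 8.2)
  x^k = (0.0, 0.0), subgradient = b - a^T x = 12.0
  y^{k+1} = 1.2 + 0.1*12.0 = 2.4
Dual objective at y_2 = 2.4: reduced costs (-1.8, 3.4), box minimizer x = (3.0, 0.0)
g(y_2) = b*y + (c1 - a1*y)*x1 + (c2 - a2*y)*x2 = 12*2.4 + (-1.8)*3.0 + 3.4*0.0 = 28.8 - 5.4 + 0.0 = 23.4


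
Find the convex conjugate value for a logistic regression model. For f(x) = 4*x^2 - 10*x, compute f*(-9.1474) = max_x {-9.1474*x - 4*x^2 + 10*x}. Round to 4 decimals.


f*(y) = sup_x {y*x - a*x^2 - b*x} = sup_x {(y-b)*x - a*x^2}
FOC: (y - b) - 2a*x = 0 => x* = (y - b)/(2a)
x* = (-9.1474 + 10)/(2*4) = 0.1066
f*(-9.1474) = (y-b)^2/(4a) = (-9.1474 + 10)^2/(4*4)
= 0.7269/16 = 0.0454


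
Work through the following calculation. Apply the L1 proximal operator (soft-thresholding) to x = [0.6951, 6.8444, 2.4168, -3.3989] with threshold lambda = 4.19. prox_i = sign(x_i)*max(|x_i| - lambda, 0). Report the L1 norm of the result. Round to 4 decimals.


Soft-thresholding with lambda = 4.19:
prox(0.6951) = sign(0.6951)*max(|0.6951| - 4.19, 0) = 0.0
prox(6.8444) = sign(6.8444)*max(|6.8444| - 4.19, 0) = 2.6544
prox(2.4168) = sign(2.4168)*max(|2.4168| - 4.19, 0) = 0.0
prox(-3.3989) = sign(-3.3989)*max(|-3.3989| - 4.19, 0) = 0.0
prox(x) = [0.0, 2.6544, 0.0, 0.0]
||prox(x)||_1 = 0.0 + 2.6544 + 0.0 + 0.0 = 2.6544


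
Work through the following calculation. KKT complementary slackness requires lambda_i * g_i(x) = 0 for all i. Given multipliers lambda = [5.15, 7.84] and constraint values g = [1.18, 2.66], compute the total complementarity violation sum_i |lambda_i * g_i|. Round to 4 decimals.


KKT complementary slackness check:
lambda_1 * g_1 = 5.15 * 1.18 = 6.077
lambda_2 * g_2 = 7.84 * 2.66 = 20.8544
Total violation = 6.077 + 20.8544 = 26.9314


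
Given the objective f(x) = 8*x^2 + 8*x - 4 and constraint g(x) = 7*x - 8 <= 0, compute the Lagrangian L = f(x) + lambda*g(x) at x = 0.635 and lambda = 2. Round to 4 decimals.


Step 1: Evaluate f(x).
f(0.635) = 8*0.635^2 + 8*0.635 - 4 = 4.3058
Step 2: Evaluate g(x).
g(0.635) = 7*0.635 - 8 = -3.555
Step 3: Compute Lagrangian.
L = 4.3058 + 2*-3.555 = -2.8042


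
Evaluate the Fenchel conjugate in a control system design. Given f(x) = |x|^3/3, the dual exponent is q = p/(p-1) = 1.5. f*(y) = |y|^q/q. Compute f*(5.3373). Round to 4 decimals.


The conjugate exponent q satisfies 1/p + 1/q = 1.
p = 3, so q = 3/(3 - 1) = 1.5
|y|^q = 5.3373^1.5 = 12.3305
f*(5.3373) = 12.3305 / 1.5 = 8.2204


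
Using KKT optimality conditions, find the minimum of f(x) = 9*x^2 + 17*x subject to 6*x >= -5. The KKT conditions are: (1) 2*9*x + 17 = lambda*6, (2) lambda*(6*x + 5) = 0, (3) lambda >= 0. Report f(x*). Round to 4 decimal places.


Step 1: Try lambda = 0 (constraint inactive).
x_unc = -17/(2*9) = -0.9444
Check: 6*-0.9444 = -5.6664 < -5 -- violated!
Step 2: Constraint must be active: 6*x = -5
x* = -5/6 = -0.8333 (rounded; the exact value -5/6 is used below)
lambda = (2*9*(-5/6) + 17)/6 = 0.3333
Step 3: Compute optimal value.
f(x*) = 9*(-5/6)^2 + 17*(-5/6) = -7.9167


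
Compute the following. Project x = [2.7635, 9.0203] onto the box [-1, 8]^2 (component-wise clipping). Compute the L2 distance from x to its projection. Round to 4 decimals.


Project each component onto [-1, 8].
clip(2.7635) = 2.7635, clip(9.0203) = 8.0
Projection = [2.7635, 8.0]
Squared diffs: [0.0, 1.041]
Distance = sqrt(1.041) = 1.0203


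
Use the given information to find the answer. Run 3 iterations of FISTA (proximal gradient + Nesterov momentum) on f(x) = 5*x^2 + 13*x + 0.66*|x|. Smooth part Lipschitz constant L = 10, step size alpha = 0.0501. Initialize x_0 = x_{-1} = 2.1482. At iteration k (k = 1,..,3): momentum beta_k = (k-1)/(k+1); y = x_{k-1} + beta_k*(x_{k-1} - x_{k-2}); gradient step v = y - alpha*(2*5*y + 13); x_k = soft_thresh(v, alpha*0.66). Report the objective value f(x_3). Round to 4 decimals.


FISTA on f(x) = 5*x^2 + 13*x + 0.66*|x|
L = 10, alpha = 0.0501
Iteration 1: beta = 0.0, y = 2.1482 + 0.0*(2.1482 - 2.1482) = 2.1482
  grad(y) = 34.482, v = y - alpha*grad = 0.4207
  prox(v) = soft_thresh(0.4207, 0.0331) = 0.3876
Iteration 2: beta = 0.3333, y = 0.3876 + 0.3333*(0.3876 - 2.1482) = -0.1993
  grad(y) = 11.0071, v = y - alpha*grad = -0.7507
  prox(v) = soft_thresh(-0.7507, 0.0331) = -0.7177
Iteration 3: beta = 0.5, y = -0.7177 + 0.5*(-0.7177 - 0.3876) = -1.2703
  grad(y) = 0.2969, v = y - alpha*grad = -1.2852
  prox(v) = soft_thresh(-1.2852, 0.0331) = -1.2521
f(x_3) = 5*(-1.2521)^2 + 13*(-1.2521) + 0.66*|-1.2521| = -7.6121
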